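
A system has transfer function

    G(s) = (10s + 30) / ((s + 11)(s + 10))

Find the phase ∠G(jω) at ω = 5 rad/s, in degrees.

∠G(j5) ≈ 8.027°

At s = j5: numerator = 30 + j50, denominator = 85 + j105.
∠G = ∠num − ∠den = 59.036° − (51.009°) = 8.027°.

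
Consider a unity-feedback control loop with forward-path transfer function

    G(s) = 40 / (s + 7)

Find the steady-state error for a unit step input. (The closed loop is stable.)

G(s) has no poles at the origin.
This is a Type 0 system. Kp = lim_{s→0} G(s) = 40/7.
e_ss = 1/(1 + Kp) = 1/(1 + 40/7) = 7/47 ≈ 0.1489.

e_ss = 0.1489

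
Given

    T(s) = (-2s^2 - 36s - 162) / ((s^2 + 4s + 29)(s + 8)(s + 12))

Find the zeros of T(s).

Set the numerator to zero: -2s^2 - 36s - 162 = 0, i.e. -2·(s^2 + 18s + 81) = 0.
Factoring: (s + 9)^2 = 0.

s = -9, -9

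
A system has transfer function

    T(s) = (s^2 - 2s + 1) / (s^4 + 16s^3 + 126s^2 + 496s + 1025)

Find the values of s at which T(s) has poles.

s = -5 + 4j, -5 - 4j, -3 + 4j, -3 - 4j

The poles are the roots of the denominator s^4 + 16s^3 + 126s^2 + 496s + 1025 = 0.
No real roots exist; factor into two real quadratics: (s^2 + 10s + 41)(s^2 + 6s + 25) = 0.
Each quadratic gives a conjugate pair via the quadratic formula.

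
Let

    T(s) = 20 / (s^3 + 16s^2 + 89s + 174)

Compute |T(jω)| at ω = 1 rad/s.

Substitute s = j1: numerator = 20, denominator = 158 + j88.
|T(j1)| = |20| / |158 + j88| = 20 / 180.85 ≈ 0.1106.

|T(j1)| ≈ 0.1106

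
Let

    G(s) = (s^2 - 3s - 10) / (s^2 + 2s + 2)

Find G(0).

Set s = 0: G(0) = (-10) / (2) = -5.

G(0) = -5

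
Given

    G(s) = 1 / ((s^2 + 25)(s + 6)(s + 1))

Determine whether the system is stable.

marginally stable

The poles can be read from the denominator factors: s = ±5j, -6, -1.
Since the simple pole(s) at s = 5j, -5j lie on the jω-axis with none in the right half-plane, the system is marginally stable.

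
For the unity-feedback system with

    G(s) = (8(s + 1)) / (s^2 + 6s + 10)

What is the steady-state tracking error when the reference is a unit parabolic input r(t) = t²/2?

G(s) has no poles at the origin.
This is a Type 0 system; Ka = lim_{s→0} s^2·G(s) = 0, so the steady-state error for a parabola input is infinite.

e_ss = ∞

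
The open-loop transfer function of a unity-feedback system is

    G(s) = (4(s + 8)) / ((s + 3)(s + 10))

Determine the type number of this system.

Type 0

The denominator has no factor of s at the origin — no free integrator — so this is a Type 0 system.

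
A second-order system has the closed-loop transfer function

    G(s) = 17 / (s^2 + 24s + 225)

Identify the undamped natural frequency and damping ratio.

ωₙ = 15 rad/s, ζ = 0.8

Compare the denominator to the standard form s^2 + 2ζωₙs + ωₙ².
ωₙ² = 225, so ωₙ = 15 rad/s.
2ζωₙ = 24, so ζ = 24/(2·15) = 0.8.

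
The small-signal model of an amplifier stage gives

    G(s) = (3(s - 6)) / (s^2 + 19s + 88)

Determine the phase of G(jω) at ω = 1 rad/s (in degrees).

At s = j1: numerator = -18 + j3, denominator = 87 + j19.
∠G = ∠num − ∠den = 170.54° − (12.319°) = 158.2°.

∠G(j1) ≈ 158.2°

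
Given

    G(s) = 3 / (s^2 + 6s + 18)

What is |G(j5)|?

|G(j5)| ≈ 0.09738

Substitute s = j5: numerator = 3, denominator = -7 + j30.
|G(j5)| = |3| / |-7 + j30| = 3 / 30.806 ≈ 0.09738.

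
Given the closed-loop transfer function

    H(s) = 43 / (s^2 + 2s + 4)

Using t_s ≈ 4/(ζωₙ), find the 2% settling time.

Comparing s^2 + 2s + 4 to s^2 + 2ζωₙs + ωₙ²: ωₙ = 2 rad/s and ζ = 2/(2·2) = 0.5.
ζωₙ = 2/2 = 1, so t_s ≈ 4/(ζωₙ) = 4/1 = 4 s.

t_s ≈ 4 s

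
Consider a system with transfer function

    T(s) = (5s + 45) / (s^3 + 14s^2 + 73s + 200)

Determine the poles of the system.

The poles are the roots of the denominator s^3 + 14s^2 + 73s + 200 = 0.
Trying s = -8: the polynomial evaluates to 0, so (s + 8) is a factor.
Dividing out leaves s^2 + 6s + 25 = 0.
The quadratic formula then gives s = -3 ± 4j.

s = -3 ± 4j, -8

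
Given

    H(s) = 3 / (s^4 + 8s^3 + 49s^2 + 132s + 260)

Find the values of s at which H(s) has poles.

The poles are the roots of the denominator s^4 + 8s^3 + 49s^2 + 132s + 260 = 0.
No real roots exist; factor into two real quadratics: (s^2 + 4s + 20)(s^2 + 4s + 13) = 0.
Each quadratic gives a conjugate pair via the quadratic formula.

s = -2 + 4j, -2 - 4j, -2 + 3j, -2 - 3j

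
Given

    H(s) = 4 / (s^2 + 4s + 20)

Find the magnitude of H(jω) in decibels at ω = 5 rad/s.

Substitute s = j5: numerator = 4, denominator = -5 + j20.
|H(j5)| = |4| / |-5 + j20| = 4 / 20.616 ≈ 0.1940.
In decibels: 20·log₁₀(0.1940) ≈ -14.2 dB.

|H(j5)|_dB ≈ -14.2 dB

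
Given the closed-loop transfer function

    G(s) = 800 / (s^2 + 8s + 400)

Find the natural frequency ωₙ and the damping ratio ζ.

ωₙ = 20 rad/s, ζ = 0.2

Compare the denominator to the standard form s^2 + 2ζωₙs + ωₙ².
ωₙ² = 400, so ωₙ = 20 rad/s.
2ζωₙ = 8, so ζ = 8/(2·20) = 0.2.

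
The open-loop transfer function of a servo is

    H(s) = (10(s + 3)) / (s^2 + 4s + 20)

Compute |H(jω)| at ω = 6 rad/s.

|H(j6)| ≈ 2.326

Substitute s = j6: numerator = 30 + j60, denominator = -16 + j24.
|H(j6)| = |30 + j60| / |-16 + j24| = 67.082 / 28.844 ≈ 2.326.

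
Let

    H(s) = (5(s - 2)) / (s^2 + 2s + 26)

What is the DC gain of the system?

H(0) = -5/13 ≈ -0.3846

At s = 0 each factor (s + a) contributes a and each (s^2 + bs + c) contributes c.
H(0) = 5·(-2) / ((26)) = -10/26 = -5/13.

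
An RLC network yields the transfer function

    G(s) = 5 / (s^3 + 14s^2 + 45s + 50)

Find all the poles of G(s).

s = -2 ± j, -10

The poles are the roots of the denominator s^3 + 14s^2 + 45s + 50 = 0.
Trying s = -10: the polynomial evaluates to 0, so (s + 10) is a factor.
Dividing out leaves s^2 + 4s + 5 = 0.
The quadratic formula then gives s = -2 ± 1j.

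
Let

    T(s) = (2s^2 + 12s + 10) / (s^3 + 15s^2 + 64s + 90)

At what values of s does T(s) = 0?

s = -1, -5

Set the numerator to zero: 2s^2 + 12s + 10 = 0, i.e. 2·(s^2 + 6s + 5) = 0.
Factoring: (s + 1)(s + 5) = 0.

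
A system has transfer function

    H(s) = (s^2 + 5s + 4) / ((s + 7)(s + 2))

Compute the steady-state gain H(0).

Set s = 0: H(0) = (4) / (14) = 2/7.

H(0) = 2/7 ≈ 0.2857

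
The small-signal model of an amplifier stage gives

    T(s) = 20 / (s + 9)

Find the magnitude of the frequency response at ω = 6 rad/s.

|T(j6)| ≈ 1.849

Substitute s = j6: numerator = 20, denominator = 9 + j6.
|T(j6)| = |20| / |9 + j6| = 20 / 10.817 ≈ 1.849.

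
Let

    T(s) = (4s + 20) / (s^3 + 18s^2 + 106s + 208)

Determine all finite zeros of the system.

Set the numerator to zero: 4s + 20 = 0, i.e. 4·(s + 5) = 0.
So s = -5.

s = -5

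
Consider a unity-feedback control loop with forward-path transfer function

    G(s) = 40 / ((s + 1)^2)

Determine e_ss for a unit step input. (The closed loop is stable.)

e_ss = 0.02439

G(s) has no poles at the origin.
This is a Type 0 system. Kp = lim_{s→0} G(s) = 40/1.
e_ss = 1/(1 + Kp) = 1/(1 + 40) = 1/41 ≈ 0.02439.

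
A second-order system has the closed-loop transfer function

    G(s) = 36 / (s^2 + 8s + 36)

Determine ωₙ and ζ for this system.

ωₙ = 6 rad/s, ζ ≈ 0.6667

Compare the denominator to the standard form s^2 + 2ζωₙs + ωₙ².
ωₙ² = 36, so ωₙ = 6 rad/s.
2ζωₙ = 8, so ζ = 8/(2·6) ≈ 0.6667.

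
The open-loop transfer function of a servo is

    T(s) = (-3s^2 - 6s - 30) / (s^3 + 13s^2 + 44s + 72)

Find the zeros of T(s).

s = -1 ± 3j

Set the numerator to zero: -3s^2 - 6s - 30 = 0, i.e. -3·(s^2 + 2s + 10) = 0.
Factoring: (s^2 + 2s + 10) = 0.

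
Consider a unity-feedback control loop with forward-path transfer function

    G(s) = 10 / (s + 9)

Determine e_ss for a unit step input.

G(s) has no poles at the origin.
This is a Type 0 system. Kp = lim_{s→0} G(s) = 10/9.
e_ss = 1/(1 + Kp) = 1/(1 + 10/9) = 9/19 ≈ 0.4737.

e_ss = 0.4737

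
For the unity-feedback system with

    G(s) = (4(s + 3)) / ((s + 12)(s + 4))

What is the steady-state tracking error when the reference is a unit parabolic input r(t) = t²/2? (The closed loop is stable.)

G(s) has no poles at the origin.
This is a Type 0 system; Ka = lim_{s→0} s^2·G(s) = 0, so the steady-state error for a parabola input is infinite.

e_ss = ∞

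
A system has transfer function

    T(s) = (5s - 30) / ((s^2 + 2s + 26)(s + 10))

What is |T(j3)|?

|T(j3)| ≈ 0.1782

Substitute s = j3: numerator = -30 + j15, denominator = 152 + j111.
|T(j3)| = |-30 + j15| / |152 + j111| = 33.541 / 188.22 ≈ 0.1782.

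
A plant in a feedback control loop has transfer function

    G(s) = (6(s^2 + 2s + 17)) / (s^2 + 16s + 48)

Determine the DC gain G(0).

G(0) = 17/8 ≈ 2.125

Set s = 0: G(0) = (102) / (48) = 17/8.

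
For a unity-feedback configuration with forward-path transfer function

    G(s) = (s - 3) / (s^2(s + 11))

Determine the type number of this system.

Type 2

The denominator has 2 factors of s at the origin (free integrators), so this is a Type 2 system.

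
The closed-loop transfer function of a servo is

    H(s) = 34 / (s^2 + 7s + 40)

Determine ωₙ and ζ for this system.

Compare the denominator to the standard form s^2 + 2ζωₙs + ωₙ².
ωₙ² = 40, so ωₙ = √40 ≈ 6.325 rad/s.
2ζωₙ = 7, so ζ = 7/(2·√40) ≈ 0.5534.

ωₙ ≈ 6.325 rad/s, ζ ≈ 0.5534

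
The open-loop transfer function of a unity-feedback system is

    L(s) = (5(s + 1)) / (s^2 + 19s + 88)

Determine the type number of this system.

The denominator has no factor of s at the origin — no free integrator — so this is a Type 0 system.

Type 0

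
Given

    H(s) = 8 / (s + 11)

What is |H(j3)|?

|H(j3)| ≈ 0.7016

Substitute s = j3: numerator = 8, denominator = 11 + j3.
|H(j3)| = |8| / |11 + j3| = 8 / 11.402 ≈ 0.7016.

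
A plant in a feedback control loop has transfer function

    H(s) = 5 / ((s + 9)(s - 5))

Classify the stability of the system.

unstable

The poles can be read from the denominator factors: s = -9, 5.
Since the pole(s) at s = 5 lie in the right half-plane, the system is unstable.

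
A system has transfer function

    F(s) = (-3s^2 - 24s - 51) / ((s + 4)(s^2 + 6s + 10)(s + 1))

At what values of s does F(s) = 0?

Set the numerator to zero: -3s^2 - 24s - 51 = 0, i.e. -3·(s^2 + 8s + 17) = 0.
Factoring: (s^2 + 8s + 17) = 0.

s = -4 ± j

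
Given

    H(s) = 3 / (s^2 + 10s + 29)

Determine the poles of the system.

s = -5 ± 2j

The poles are the roots of the denominator s^2 + 10s + 29 = 0.
Using the quadratic formula: s = (-10 ± √(-16))/2 = -5 ± 2j.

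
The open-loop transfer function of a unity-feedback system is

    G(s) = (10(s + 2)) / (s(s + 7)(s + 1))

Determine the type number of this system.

Type 1

The denominator has 1 factor of s at the origin (free integrator), so this is a Type 1 system.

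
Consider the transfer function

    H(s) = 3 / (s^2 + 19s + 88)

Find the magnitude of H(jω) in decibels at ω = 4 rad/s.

Substitute s = j4: numerator = 3, denominator = 72 + j76.
|H(j4)| = |3| / |72 + j76| = 3 / 104.69 ≈ 0.02866.
In decibels: 20·log₁₀(0.02866) ≈ -30.9 dB.

|H(j4)|_dB ≈ -30.9 dB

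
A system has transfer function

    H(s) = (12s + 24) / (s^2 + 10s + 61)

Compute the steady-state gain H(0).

H(0) = 24/61 ≈ 0.3934

Set s = 0: H(0) = (24) / (61) = 24/61.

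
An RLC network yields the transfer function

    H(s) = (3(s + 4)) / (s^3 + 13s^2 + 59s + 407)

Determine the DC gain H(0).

Set s = 0: H(0) = (12) / (407) = 12/407.

H(0) = 12/407 ≈ 0.02948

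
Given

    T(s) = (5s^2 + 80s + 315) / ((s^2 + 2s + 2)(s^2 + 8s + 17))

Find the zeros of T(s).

Set the numerator to zero: 5s^2 + 80s + 315 = 0, i.e. 5·(s^2 + 16s + 63) = 0.
Factoring: (s + 9)(s + 7) = 0.

s = -9, -7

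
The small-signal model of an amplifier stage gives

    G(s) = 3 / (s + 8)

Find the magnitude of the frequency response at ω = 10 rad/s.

|G(j10)| ≈ 0.2343

Substitute s = j10: numerator = 3, denominator = 8 + j10.
|G(j10)| = |3| / |8 + j10| = 3 / 12.806 ≈ 0.2343.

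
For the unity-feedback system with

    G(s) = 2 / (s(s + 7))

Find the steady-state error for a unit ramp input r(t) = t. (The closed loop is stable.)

G(s) has one pole at the origin.
This is a Type 1 system. Kv = lim_{s→0} s·G(s) = 2/7.
e_ss = 1/Kv = 1/(2/7) = 7/2 ≈ 3.500.

e_ss = 3.500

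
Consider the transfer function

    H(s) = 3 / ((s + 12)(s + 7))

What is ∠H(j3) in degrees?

At s = j3: numerator = 3, denominator = 75 + j57.
∠H = ∠num − ∠den = 0° − (37.235°) = -37.23°.

∠H(j3) ≈ -37.23°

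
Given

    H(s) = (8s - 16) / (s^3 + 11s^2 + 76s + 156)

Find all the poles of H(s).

s = -3, -4 ± 6j

The poles are the roots of the denominator s^3 + 11s^2 + 76s + 156 = 0.
Trying s = -3: the polynomial evaluates to 0, so (s + 3) is a factor.
Dividing out leaves s^2 + 8s + 52 = 0.
The quadratic formula then gives s = -4 ± 6j.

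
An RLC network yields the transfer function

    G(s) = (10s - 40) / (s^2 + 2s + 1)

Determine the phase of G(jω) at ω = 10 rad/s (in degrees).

At s = j10: numerator = -40 + j100, denominator = -99 + j20.
∠G = ∠num − ∠den = 111.80° − (168.58°) = -56.78°.

∠G(j10) ≈ -56.78°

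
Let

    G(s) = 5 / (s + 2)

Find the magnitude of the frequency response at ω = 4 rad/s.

Substitute s = j4: numerator = 5, denominator = 2 + j4.
|G(j4)| = |5| / |2 + j4| = 5 / 4.4721 ≈ 1.118.

|G(j4)| ≈ 1.118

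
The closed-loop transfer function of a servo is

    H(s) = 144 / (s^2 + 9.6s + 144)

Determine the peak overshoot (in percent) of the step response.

%OS ≈ 25.4%

Comparing s^2 + 9.6s + 144 to s^2 + 2ζωₙs + ωₙ²: ωₙ = 12 rad/s and ζ = 9.6/(2·12) = 0.4.
%OS = 100·exp(−πζ/√(1−ζ²)) = 100·exp(−π·0.4/√(1−0.4²)) ≈ 25.4%.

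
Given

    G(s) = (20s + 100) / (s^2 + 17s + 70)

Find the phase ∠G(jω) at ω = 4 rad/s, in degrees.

∠G(j4) ≈ -12.89°

At s = j4: numerator = 100 + j80, denominator = 54 + j68.
∠G = ∠num − ∠den = 38.660° − (51.546°) = -12.89°.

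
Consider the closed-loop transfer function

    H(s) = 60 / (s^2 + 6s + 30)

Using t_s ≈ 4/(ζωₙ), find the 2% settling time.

Comparing s^2 + 6s + 30 to s^2 + 2ζωₙs + ωₙ²: ωₙ = √30 ≈ 5.477 rad/s and ζ = 6/(2·√30) ≈ 0.5477.
ζωₙ = 6/2 = 3, so t_s ≈ 4/(ζωₙ) = 4/3 ≈ 1.333 s.

t_s ≈ 1.333 s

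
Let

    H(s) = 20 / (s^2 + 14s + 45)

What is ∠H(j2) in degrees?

At s = j2: numerator = 20, denominator = 41 + j28.
∠H = ∠num − ∠den = 0° − (34.330°) = -34.33°.

∠H(j2) ≈ -34.33°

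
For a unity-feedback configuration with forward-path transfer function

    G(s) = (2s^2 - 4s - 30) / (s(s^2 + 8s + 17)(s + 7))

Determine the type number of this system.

Type 1

The denominator has 1 factor of s at the origin (free integrator), so this is a Type 1 system.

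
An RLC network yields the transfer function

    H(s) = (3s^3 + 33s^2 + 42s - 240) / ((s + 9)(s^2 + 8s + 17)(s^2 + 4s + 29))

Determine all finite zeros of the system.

Set the numerator to zero: 3s^3 + 33s^2 + 42s - 240 = 0, i.e. 3·(s^3 + 11s^2 + 14s - 80) = 0.
Factoring: (s + 5)(s - 2)(s + 8) = 0.

s = -5, 2, -8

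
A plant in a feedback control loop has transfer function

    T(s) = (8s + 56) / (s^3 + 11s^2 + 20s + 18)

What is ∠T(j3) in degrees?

∠T(j3) ≈ -134.6°

At s = j3: numerator = 56 + j24, denominator = -81 + j33.
∠T = ∠num − ∠den = 23.199° − (157.83°) = -134.6°.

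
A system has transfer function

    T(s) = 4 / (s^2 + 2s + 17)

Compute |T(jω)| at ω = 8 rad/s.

Substitute s = j8: numerator = 4, denominator = -47 + j16.
|T(j8)| = |4| / |-47 + j16| = 4 / 49.649 ≈ 0.08057.

|T(j8)| ≈ 0.08057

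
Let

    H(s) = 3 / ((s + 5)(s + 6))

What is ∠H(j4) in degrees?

∠H(j4) ≈ -72.35°

At s = j4: numerator = 3, denominator = 14 + j44.
∠H = ∠num − ∠den = 0° − (72.350°) = -72.35°.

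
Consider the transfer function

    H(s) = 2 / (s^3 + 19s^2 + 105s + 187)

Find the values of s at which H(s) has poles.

The poles are the roots of the denominator s^3 + 19s^2 + 105s + 187 = 0.
Trying s = -11: the polynomial evaluates to 0, so (s + 11) is a factor.
Dividing out leaves s^2 + 8s + 17 = 0.
The quadratic formula then gives s = -4 ± 1j.

s = -4 ± j, -11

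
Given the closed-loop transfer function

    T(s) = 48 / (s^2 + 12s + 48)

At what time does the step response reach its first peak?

Comparing s^2 + 12s + 48 to s^2 + 2ζωₙs + ωₙ²: ωₙ = √48 ≈ 6.928 rad/s and ζ = 12/(2·√48) ≈ 0.8660.
ζωₙ = 12/2 = 6, so ω_d = ωₙ√(1−ζ²) = √(ωₙ² − (ζωₙ)²) = √(48 − 6²) = √12 ≈ 3.464 rad/s.
t_p = π/ω_d = π/3.464 ≈ 0.9069 s.

t_p ≈ 0.9069 s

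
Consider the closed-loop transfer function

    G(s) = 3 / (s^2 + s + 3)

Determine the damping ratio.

Compare the denominator to the standard form s^2 + 2ζωₙs + ωₙ².
ωₙ² = 3, so ωₙ = √3 ≈ 1.732 rad/s.
2ζωₙ = 1, so ζ = 1/(2·√3) ≈ 0.2887.
With ζ = 0.2887 the response is underdamped.

ζ ≈ 0.2887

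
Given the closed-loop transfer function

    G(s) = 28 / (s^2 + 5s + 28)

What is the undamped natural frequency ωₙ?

Compare the denominator to the standard form s^2 + 2ζωₙs + ωₙ².
ωₙ² = 28, so ωₙ = √28 ≈ 5.292 rad/s.

ωₙ ≈ 5.292 rad/s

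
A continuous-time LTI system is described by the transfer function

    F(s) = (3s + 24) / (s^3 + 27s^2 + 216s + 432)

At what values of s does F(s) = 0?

Set the numerator to zero: 3s + 24 = 0, i.e. 3·(s + 8) = 0.
So s = -8.

s = -8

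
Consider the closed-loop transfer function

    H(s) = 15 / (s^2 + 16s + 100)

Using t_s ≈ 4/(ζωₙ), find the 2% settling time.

t_s ≈ 0.5000 s

Comparing s^2 + 16s + 100 to s^2 + 2ζωₙs + ωₙ²: ωₙ = 10 rad/s and ζ = 16/(2·10) = 0.8.
ζωₙ = 16/2 = 8, so t_s ≈ 4/(ζωₙ) = 4/8 = 0.5000 s.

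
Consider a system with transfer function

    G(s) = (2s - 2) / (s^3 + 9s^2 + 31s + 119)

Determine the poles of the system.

s = -1 + 4j, -1 - 4j, -7

The poles are the roots of the denominator s^3 + 9s^2 + 31s + 119 = 0.
Trying s = -7: the polynomial evaluates to 0, so (s + 7) is a factor.
Dividing out leaves s^2 + 2s + 17 = 0.
The quadratic formula then gives s = -1 ± 4j.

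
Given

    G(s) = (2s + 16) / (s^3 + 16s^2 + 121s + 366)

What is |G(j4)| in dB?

|G(j4)|_dB ≈ -27.7 dB

Substitute s = j4: numerator = 16 + j8, denominator = 110 + j420.
|G(j4)| = |16 + j8| / |110 + j420| = 17.889 / 434.17 ≈ 0.04120.
In decibels: 20·log₁₀(0.04120) ≈ -27.7 dB.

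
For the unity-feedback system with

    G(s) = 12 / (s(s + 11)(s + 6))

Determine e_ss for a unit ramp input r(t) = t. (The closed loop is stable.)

e_ss = 5.500

G(s) has one pole at the origin.
This is a Type 1 system. Kv = lim_{s→0} s·G(s) = 12/66 = 2/11.
e_ss = 1/Kv = 1/(2/11) = 11/2 ≈ 5.500.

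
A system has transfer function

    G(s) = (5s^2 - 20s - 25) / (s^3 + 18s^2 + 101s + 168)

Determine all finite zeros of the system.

s = 5, -1

Set the numerator to zero: 5s^2 - 20s - 25 = 0, i.e. 5·(s^2 - 4s - 5) = 0.
Factoring: (s - 5)(s + 1) = 0.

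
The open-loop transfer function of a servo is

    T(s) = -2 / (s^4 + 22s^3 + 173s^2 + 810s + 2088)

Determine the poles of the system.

s = -2 + 5j, -2 - 5j, -12, -6

The poles are the roots of the denominator s^4 + 22s^3 + 173s^2 + 810s + 2088 = 0.
Trying s = -12: the polynomial evaluates to 0, so (s + 12) is a factor.
Dividing out leaves s^3 + 10s^2 + 53s + 174 = 0.
This factors further as (s^2 + 4s + 29)(s + 6) = 0.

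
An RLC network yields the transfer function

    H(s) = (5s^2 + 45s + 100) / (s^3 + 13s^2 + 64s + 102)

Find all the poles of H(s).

s = -5 + 3j, -5 - 3j, -3

The poles are the roots of the denominator s^3 + 13s^2 + 64s + 102 = 0.
Trying s = -3: the polynomial evaluates to 0, so (s + 3) is a factor.
Dividing out leaves s^2 + 10s + 34 = 0.
The quadratic formula then gives s = -5 ± 3j.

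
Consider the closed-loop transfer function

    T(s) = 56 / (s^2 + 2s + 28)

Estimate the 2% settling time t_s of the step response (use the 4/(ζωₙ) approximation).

t_s ≈ 4 s

Comparing s^2 + 2s + 28 to s^2 + 2ζωₙs + ωₙ²: ωₙ = √28 ≈ 5.292 rad/s and ζ = 2/(2·√28) ≈ 0.1890.
ζωₙ = 2/2 = 1, so t_s ≈ 4/(ζωₙ) = 4/1 = 4 s.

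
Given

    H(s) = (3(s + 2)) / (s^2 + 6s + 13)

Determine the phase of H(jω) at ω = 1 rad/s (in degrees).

At s = j1: numerator = 6 + j3, denominator = 12 + j6.
∠H = ∠num − ∠den = 26.565° − (26.565°) = 0°.

∠H(j1) ≈ 0°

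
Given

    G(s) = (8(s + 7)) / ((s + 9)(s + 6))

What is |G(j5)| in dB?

|G(j5)|_dB ≈ -1.35 dB

Substitute s = j5: numerator = 56 + j40, denominator = 29 + j75.
|G(j5)| = |56 + j40| / |29 + j75| = 68.819 / 80.411 ≈ 0.8558.
In decibels: 20·log₁₀(0.8558) ≈ -1.35 dB.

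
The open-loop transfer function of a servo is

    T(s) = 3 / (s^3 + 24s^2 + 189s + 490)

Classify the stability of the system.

stable

The denominator s^3 + 24s^2 + 189s + 490 factors as (s + 10)(s + 7)^2, giving poles at s = -10, -7, -7.
Since all poles lie strictly in the left half-plane, the system is stable.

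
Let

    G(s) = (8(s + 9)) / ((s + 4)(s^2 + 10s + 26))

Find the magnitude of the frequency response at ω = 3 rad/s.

Substitute s = j3: numerator = 72 + j24, denominator = -22 + j171.
|G(j3)| = |72 + j24| / |-22 + j171| = 75.895 / 172.41 ≈ 0.4402.

|G(j3)| ≈ 0.4402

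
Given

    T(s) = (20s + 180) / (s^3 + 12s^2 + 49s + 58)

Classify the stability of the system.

The denominator s^3 + 12s^2 + 49s + 58 factors as (s^2 + 10s + 29)(s + 2), giving poles at s = -5 + 2j, -5 - 2j, -2.
Since all poles lie strictly in the left half-plane, the system is stable.

stable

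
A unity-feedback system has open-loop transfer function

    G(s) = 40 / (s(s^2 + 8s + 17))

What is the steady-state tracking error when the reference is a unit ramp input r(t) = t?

e_ss = 0.4250

G(s) has one pole at the origin.
This is a Type 1 system. Kv = lim_{s→0} s·G(s) = 40/17.
e_ss = 1/Kv = 1/(40/17) = 17/40 ≈ 0.4250.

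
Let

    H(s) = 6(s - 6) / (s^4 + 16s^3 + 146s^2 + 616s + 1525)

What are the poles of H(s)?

The poles are the roots of the denominator s^4 + 16s^3 + 146s^2 + 616s + 1525 = 0.
No real roots exist; factor into two real quadratics: (s^2 + 10s + 61)(s^2 + 6s + 25) = 0.
Each quadratic gives a conjugate pair via the quadratic formula.

s = -5 ± 6j, -3 ± 4j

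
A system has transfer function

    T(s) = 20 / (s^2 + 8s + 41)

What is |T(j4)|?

|T(j4)| ≈ 0.4925

Substitute s = j4: numerator = 20, denominator = 25 + j32.
|T(j4)| = |20| / |25 + j32| = 20 / 40.608 ≈ 0.4925.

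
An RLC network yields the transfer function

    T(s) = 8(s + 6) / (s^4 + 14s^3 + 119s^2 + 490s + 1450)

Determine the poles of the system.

s = -5 + 5j, -5 - 5j, -2 + 5j, -2 - 5j

The poles are the roots of the denominator s^4 + 14s^3 + 119s^2 + 490s + 1450 = 0.
No real roots exist; factor into two real quadratics: (s^2 + 10s + 50)(s^2 + 4s + 29) = 0.
Each quadratic gives a conjugate pair via the quadratic formula.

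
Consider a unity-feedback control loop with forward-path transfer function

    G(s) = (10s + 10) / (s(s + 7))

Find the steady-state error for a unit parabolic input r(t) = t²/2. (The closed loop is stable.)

G(s) has one pole at the origin.
This is a Type 1 system; Ka = lim_{s→0} s^2·G(s) = 0, so the steady-state error for a parabola input is infinite.

e_ss = ∞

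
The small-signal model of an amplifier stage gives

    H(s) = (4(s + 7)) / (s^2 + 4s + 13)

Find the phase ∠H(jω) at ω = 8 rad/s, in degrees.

At s = j8: numerator = 28 + j32, denominator = -51 + j32.
∠H = ∠num − ∠den = 48.814° − (147.89°) = -99.08°.

∠H(j8) ≈ -99.08°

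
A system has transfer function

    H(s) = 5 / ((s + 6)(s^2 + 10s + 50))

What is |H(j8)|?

|H(j8)| ≈ 0.006156

Substitute s = j8: numerator = 5, denominator = -724 + j368.
|H(j8)| = |5| / |-724 + j368| = 5 / 812.16 ≈ 0.006156.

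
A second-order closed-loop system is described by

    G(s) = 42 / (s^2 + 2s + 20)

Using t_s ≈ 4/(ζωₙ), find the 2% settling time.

Comparing s^2 + 2s + 20 to s^2 + 2ζωₙs + ωₙ²: ωₙ = √20 ≈ 4.472 rad/s and ζ = 2/(2·√20) ≈ 0.2236.
ζωₙ = 2/2 = 1, so t_s ≈ 4/(ζωₙ) = 4/1 = 4 s.

t_s ≈ 4 s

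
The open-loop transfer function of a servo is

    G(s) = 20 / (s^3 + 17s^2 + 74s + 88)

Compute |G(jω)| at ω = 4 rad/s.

Substitute s = j4: numerator = 20, denominator = -184 + j232.
|G(j4)| = |20| / |-184 + j232| = 20 / 296.11 ≈ 0.06754.

|G(j4)| ≈ 0.06754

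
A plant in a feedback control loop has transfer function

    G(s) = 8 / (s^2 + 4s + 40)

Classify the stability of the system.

stable

The poles can be read from the denominator factors: s = -2 ± 6j.
Since all poles lie strictly in the left half-plane, the system is stable.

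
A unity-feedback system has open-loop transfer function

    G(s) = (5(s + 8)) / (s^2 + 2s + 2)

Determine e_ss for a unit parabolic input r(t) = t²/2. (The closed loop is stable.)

G(s) has no poles at the origin.
This is a Type 0 system; Ka = lim_{s→0} s^2·G(s) = 0, so the steady-state error for a parabola input is infinite.

e_ss = ∞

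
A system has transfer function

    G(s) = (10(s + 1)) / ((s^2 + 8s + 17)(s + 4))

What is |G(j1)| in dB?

|G(j1)|_dB ≈ -14.3 dB

Substitute s = j1: numerator = 10 + j10, denominator = 56 + j48.
|G(j1)| = |10 + j10| / |56 + j48| = 14.142 / 73.756 ≈ 0.1917.
In decibels: 20·log₁₀(0.1917) ≈ -14.3 dB.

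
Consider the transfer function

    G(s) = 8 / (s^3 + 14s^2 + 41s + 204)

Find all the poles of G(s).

s = -12, -1 + 4j, -1 - 4j

The poles are the roots of the denominator s^3 + 14s^2 + 41s + 204 = 0.
Trying s = -12: the polynomial evaluates to 0, so (s + 12) is a factor.
Dividing out leaves s^2 + 2s + 17 = 0.
The quadratic formula then gives s = -1 ± 4j.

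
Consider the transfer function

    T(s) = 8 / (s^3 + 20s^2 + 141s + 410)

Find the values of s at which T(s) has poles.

The poles are the roots of the denominator s^3 + 20s^2 + 141s + 410 = 0.
Trying s = -10: the polynomial evaluates to 0, so (s + 10) is a factor.
Dividing out leaves s^2 + 10s + 41 = 0.
The quadratic formula then gives s = -5 ± 4j.

s = -5 + 4j, -5 - 4j, -10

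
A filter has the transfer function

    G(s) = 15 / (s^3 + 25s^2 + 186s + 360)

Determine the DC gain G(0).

G(0) = 1/24 ≈ 0.04167

Set s = 0: G(0) = (15) / (360) = 1/24.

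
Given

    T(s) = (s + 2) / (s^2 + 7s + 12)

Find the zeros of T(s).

Set the numerator to zero: s + 2 = 0.
So s = -2.

s = -2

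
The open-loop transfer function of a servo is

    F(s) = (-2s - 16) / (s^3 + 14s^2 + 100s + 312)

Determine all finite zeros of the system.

s = -8

Set the numerator to zero: -2s - 16 = 0, i.e. -2·(s + 8) = 0.
So s = -8.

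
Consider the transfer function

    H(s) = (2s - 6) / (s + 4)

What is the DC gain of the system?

H(0) = -3/2 ≈ -1.500

Set s = 0: H(0) = (-6) / (4) = -3/2.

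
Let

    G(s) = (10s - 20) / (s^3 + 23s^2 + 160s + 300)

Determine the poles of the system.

s = -3, -10, -10

The poles are the roots of the denominator s^3 + 23s^2 + 160s + 300 = 0.
Trying s = -3: the polynomial evaluates to 0, so (s + 3) is a factor.
Dividing out leaves s^2 + 20s + 100 = 0.
Factoring the quadratic: (s + 10)^2 = 0.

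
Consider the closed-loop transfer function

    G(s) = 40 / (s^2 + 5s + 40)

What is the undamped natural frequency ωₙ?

ωₙ ≈ 6.325 rad/s

Compare the denominator to the standard form s^2 + 2ζωₙs + ωₙ².
ωₙ² = 40, so ωₙ = √40 ≈ 6.325 rad/s.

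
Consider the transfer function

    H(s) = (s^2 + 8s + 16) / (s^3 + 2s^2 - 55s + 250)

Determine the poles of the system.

The poles are the roots of the denominator s^3 + 2s^2 - 55s + 250 = 0.
Trying s = -10: the polynomial evaluates to 0, so (s + 10) is a factor.
Dividing out leaves s^2 - 8s + 25 = 0.
The quadratic formula then gives s = 4 ± 3j.

s = 4 + 3j, 4 - 3j, -10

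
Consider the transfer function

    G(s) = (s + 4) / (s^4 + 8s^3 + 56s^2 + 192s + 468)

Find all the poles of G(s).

s = -3 ± 3j, -1 ± 5j

The poles are the roots of the denominator s^4 + 8s^3 + 56s^2 + 192s + 468 = 0.
No real roots exist; factor into two real quadratics: (s^2 + 6s + 18)(s^2 + 2s + 26) = 0.
Each quadratic gives a conjugate pair via the quadratic formula.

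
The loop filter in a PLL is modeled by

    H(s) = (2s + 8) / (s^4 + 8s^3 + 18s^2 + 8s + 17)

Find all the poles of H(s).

The poles are the roots of the denominator s^4 + 8s^3 + 18s^2 + 8s + 17 = 0.
No real roots exist; factor into two real quadratics: (s^2 + 1)(s^2 + 8s + 17) = 0.
Each quadratic gives a conjugate pair via the quadratic formula.

s = ±j, -4 ± j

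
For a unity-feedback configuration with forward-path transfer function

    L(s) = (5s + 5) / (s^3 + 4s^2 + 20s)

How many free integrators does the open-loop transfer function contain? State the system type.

Factor s from the denominator: s^3 + 4s^2 + 20s = s·(s^2 + 4s + 20).
There is 1 pole at the origin, so the system is Type 1.

Type 1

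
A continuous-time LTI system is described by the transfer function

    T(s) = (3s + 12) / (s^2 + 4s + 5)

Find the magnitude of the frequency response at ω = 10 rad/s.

|T(j10)| ≈ 0.3135

Substitute s = j10: numerator = 12 + j30, denominator = -95 + j40.
|T(j10)| = |12 + j30| / |-95 + j40| = 32.311 / 103.08 ≈ 0.3135.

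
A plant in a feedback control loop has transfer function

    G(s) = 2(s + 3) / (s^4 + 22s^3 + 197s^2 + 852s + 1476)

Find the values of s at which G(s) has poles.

s = -5 ± 4j, -6, -6

The poles are the roots of the denominator s^4 + 22s^3 + 197s^2 + 852s + 1476 = 0.
Trying s = -6: the polynomial evaluates to 0, so (s + 6) is a factor.
Dividing out leaves s^3 + 16s^2 + 101s + 246 = 0.
This factors further as (s^2 + 10s + 41)(s + 6) = 0.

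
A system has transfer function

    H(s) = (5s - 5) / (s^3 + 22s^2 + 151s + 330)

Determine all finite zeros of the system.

s = 1

Set the numerator to zero: 5s - 5 = 0, i.e. 5·(s - 1) = 0.
So s = 1.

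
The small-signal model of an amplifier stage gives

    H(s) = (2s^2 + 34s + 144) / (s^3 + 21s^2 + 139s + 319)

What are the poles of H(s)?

s = -5 ± 2j, -11

The poles are the roots of the denominator s^3 + 21s^2 + 139s + 319 = 0.
Trying s = -11: the polynomial evaluates to 0, so (s + 11) is a factor.
Dividing out leaves s^2 + 10s + 29 = 0.
The quadratic formula then gives s = -5 ± 2j.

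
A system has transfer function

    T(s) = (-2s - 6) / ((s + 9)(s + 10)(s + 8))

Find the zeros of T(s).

Set the numerator to zero: -2s - 6 = 0, i.e. -2·(s + 3) = 0.
So s = -3.

s = -3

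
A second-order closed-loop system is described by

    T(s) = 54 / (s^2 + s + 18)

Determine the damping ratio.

ζ ≈ 0.1179

Compare the denominator to the standard form s^2 + 2ζωₙs + ωₙ².
ωₙ² = 18, so ωₙ = √18 ≈ 4.243 rad/s.
2ζωₙ = 1, so ζ = 1/(2·√18) ≈ 0.1179.
With ζ = 0.1179 the response is underdamped.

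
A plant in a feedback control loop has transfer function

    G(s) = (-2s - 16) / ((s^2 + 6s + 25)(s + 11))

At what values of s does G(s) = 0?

Set the numerator to zero: -2s - 16 = 0, i.e. -2·(s + 8) = 0.
So s = -8.

s = -8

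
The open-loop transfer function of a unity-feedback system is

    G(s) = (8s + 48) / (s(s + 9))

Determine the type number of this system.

The denominator has 1 factor of s at the origin (free integrator), so this is a Type 1 system.

Type 1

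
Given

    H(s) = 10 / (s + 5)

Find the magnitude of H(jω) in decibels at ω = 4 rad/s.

|H(j4)|_dB ≈ 3.87 dB

Substitute s = j4: numerator = 10, denominator = 5 + j4.
|H(j4)| = |10| / |5 + j4| = 10 / 6.4031 ≈ 1.562.
In decibels: 20·log₁₀(1.562) ≈ 3.87 dB.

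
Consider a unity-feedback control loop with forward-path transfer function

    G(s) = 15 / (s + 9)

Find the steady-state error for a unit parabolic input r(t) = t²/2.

G(s) has no poles at the origin.
This is a Type 0 system; Ka = lim_{s→0} s^2·G(s) = 0, so the steady-state error for a parabola input is infinite.

e_ss = ∞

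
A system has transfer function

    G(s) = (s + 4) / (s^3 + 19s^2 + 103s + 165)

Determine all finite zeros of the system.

s = -4

Set the numerator to zero: s + 4 = 0.
So s = -4.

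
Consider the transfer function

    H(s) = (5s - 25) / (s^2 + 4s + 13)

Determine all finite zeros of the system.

Set the numerator to zero: 5s - 25 = 0, i.e. 5·(s - 5) = 0.
So s = 5.

s = 5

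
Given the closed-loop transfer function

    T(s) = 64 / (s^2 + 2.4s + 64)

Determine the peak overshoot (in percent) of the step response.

%OS ≈ 62.1%

Comparing s^2 + 2.4s + 64 to s^2 + 2ζωₙs + ωₙ²: ωₙ = 8 rad/s and ζ = 2.4/(2·8) = 0.15.
%OS = 100·exp(−πζ/√(1−ζ²)) = 100·exp(−π·0.15/√(1−0.15²)) ≈ 62.1%.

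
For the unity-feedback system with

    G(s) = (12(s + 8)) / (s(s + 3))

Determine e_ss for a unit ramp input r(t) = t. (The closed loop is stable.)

G(s) has one pole at the origin.
This is a Type 1 system. Kv = lim_{s→0} s·G(s) = 96/3 = 32.
e_ss = 1/Kv = 1/(32) = 1/32 ≈ 0.03125.

e_ss = 0.03125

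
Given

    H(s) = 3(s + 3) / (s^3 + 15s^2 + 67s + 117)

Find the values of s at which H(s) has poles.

The poles are the roots of the denominator s^3 + 15s^2 + 67s + 117 = 0.
Trying s = -9: the polynomial evaluates to 0, so (s + 9) is a factor.
Dividing out leaves s^2 + 6s + 13 = 0.
The quadratic formula then gives s = -3 ± 2j.

s = -3 + 2j, -3 - 2j, -9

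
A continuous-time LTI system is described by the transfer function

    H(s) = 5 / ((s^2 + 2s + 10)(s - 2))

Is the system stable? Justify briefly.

The poles can be read from the denominator factors: s = -1 ± 3j, 2.
Since the pole(s) at s = 2 lie in the right half-plane, the system is unstable.

unstable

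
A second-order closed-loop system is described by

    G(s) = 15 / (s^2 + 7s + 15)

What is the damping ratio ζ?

ζ ≈ 0.9037

Compare the denominator to the standard form s^2 + 2ζωₙs + ωₙ².
ωₙ² = 15, so ωₙ = √15 ≈ 3.873 rad/s.
2ζωₙ = 7, so ζ = 7/(2·√15) ≈ 0.9037.
With ζ = 0.9037 the response is underdamped.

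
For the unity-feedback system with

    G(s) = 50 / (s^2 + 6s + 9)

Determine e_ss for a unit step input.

e_ss = 0.1525

G(s) has no poles at the origin.
This is a Type 0 system. Kp = lim_{s→0} G(s) = 50/9.
e_ss = 1/(1 + Kp) = 1/(1 + 50/9) = 9/59 ≈ 0.1525.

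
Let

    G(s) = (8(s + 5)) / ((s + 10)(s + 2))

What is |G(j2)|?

|G(j2)| ≈ 1.494

Substitute s = j2: numerator = 40 + j16, denominator = 16 + j24.
|G(j2)| = |40 + j16| / |16 + j24| = 43.081 / 28.844 ≈ 1.494.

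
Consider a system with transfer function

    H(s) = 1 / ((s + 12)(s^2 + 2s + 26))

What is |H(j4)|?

|H(j4)| ≈ 0.006173

Substitute s = j4: numerator = 1, denominator = 88 + j136.
|H(j4)| = |1| / |88 + j136| = 1 / 161.99 ≈ 0.006173.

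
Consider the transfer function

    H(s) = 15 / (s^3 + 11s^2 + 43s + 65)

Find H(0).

H(0) = 3/13 ≈ 0.2308

Set s = 0: H(0) = (15) / (65) = 3/13.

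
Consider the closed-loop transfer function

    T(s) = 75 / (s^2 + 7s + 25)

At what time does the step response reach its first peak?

t_p ≈ 0.8798 s

Comparing s^2 + 7s + 25 to s^2 + 2ζωₙs + ωₙ²: ωₙ = 5 rad/s and ζ = 7/(2·5) = 0.7.
ζωₙ = 7/2 = 3.5, so ω_d = ωₙ√(1−ζ²) = √(ωₙ² − (ζωₙ)²) = √(25 − 3.5²) = √12.75 ≈ 3.571 rad/s.
t_p = π/ω_d = π/3.571 ≈ 0.8798 s.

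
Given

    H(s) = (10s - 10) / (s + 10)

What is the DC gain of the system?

H(0) = -1

Set s = 0: H(0) = (-10) / (10) = -1.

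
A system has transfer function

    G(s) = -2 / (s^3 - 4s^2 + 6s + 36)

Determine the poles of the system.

s = 3 + 3j, 3 - 3j, -2

The poles are the roots of the denominator s^3 - 4s^2 + 6s + 36 = 0.
Trying s = -2: the polynomial evaluates to 0, so (s + 2) is a factor.
Dividing out leaves s^2 - 6s + 18 = 0.
The quadratic formula then gives s = 3 ± 3j.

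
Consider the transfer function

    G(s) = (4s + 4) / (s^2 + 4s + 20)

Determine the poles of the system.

s = -2 ± 4j

The poles are the roots of the denominator s^2 + 4s + 20 = 0.
Using the quadratic formula: s = (-4 ± √(-64))/2 = -2 ± 4j.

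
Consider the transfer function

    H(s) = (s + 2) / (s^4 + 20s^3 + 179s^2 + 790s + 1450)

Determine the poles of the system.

s = -5 ± 2j, -5 ± 5j

The poles are the roots of the denominator s^4 + 20s^3 + 179s^2 + 790s + 1450 = 0.
No real roots exist; factor into two real quadratics: (s^2 + 10s + 29)(s^2 + 10s + 50) = 0.
Each quadratic gives a conjugate pair via the quadratic formula.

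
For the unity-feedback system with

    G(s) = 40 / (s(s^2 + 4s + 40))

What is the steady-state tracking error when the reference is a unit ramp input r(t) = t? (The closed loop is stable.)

G(s) has one pole at the origin.
This is a Type 1 system. Kv = lim_{s→0} s·G(s) = 40/40 = 1.
e_ss = 1/Kv = 1/(1) = 1.

e_ss = 1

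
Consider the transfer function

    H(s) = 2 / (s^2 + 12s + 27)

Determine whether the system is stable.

stable

The denominator s^2 + 12s + 27 factors as (s + 3)(s + 9), giving poles at s = -3, -9.
Since all poles lie strictly in the left half-plane, the system is stable.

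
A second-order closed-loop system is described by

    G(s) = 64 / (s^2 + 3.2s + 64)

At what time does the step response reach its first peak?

Comparing s^2 + 3.2s + 64 to s^2 + 2ζωₙs + ωₙ²: ωₙ = 8 rad/s and ζ = 3.2/(2·8) = 0.2.
ζωₙ = 3.2/2 = 1.6, so ω_d = ωₙ√(1−ζ²) = √(ωₙ² − (ζωₙ)²) = √(64 − 1.6²) = √61.44 ≈ 7.838 rad/s.
t_p = π/ω_d = π/7.838 ≈ 0.4008 s.

t_p ≈ 0.4008 s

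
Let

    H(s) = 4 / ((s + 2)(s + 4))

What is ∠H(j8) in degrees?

At s = j8: numerator = 4, denominator = -56 + j48.
∠H = ∠num − ∠den = 0° − (139.40°) = -139.4°.

∠H(j8) ≈ -139.4°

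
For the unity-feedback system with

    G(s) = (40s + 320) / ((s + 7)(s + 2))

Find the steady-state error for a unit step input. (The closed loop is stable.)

G(s) has no poles at the origin.
This is a Type 0 system. Kp = lim_{s→0} G(s) = 320/14 = 160/7.
e_ss = 1/(1 + Kp) = 1/(1 + 160/7) = 7/167 ≈ 0.04192.

e_ss = 0.04192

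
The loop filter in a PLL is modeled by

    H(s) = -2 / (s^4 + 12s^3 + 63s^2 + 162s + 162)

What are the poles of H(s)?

s = -3 + 3j, -3 - 3j, -3, -3

The poles are the roots of the denominator s^4 + 12s^3 + 63s^2 + 162s + 162 = 0.
Trying s = -3: the polynomial evaluates to 0, so (s + 3) is a factor.
Dividing out leaves s^3 + 9s^2 + 36s + 54 = 0.
This factors further as (s^2 + 6s + 18)(s + 3) = 0.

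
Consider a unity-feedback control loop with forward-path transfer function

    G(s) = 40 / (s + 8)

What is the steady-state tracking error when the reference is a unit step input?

G(s) has no poles at the origin.
This is a Type 0 system. Kp = lim_{s→0} G(s) = 40/8 = 5.
e_ss = 1/(1 + Kp) = 1/(1 + 5) = 1/6 ≈ 0.1667.

e_ss = 0.1667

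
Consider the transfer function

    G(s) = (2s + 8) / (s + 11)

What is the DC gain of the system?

G(0) = 8/11 ≈ 0.7273

Set s = 0: G(0) = (8) / (11) = 8/11.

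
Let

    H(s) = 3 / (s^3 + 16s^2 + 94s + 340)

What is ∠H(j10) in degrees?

∠H(j10) ≈ 177.3°

At s = j10: numerator = 3, denominator = -1260 - j60.
∠H = ∠num − ∠den = 0° − (-177.27°) = 177.3°.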